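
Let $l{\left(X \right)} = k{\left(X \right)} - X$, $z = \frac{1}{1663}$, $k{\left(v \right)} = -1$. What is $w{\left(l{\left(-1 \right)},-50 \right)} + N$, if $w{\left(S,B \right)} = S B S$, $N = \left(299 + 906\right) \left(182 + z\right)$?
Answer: $\frac{364713735}{1663} \approx 2.1931 \cdot 10^{5}$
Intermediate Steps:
$z = \frac{1}{1663} \approx 0.00060132$
$l{\left(X \right)} = -1 - X$
$N = \frac{364713735}{1663}$ ($N = \left(299 + 906\right) \left(182 + \frac{1}{1663}\right) = 1205 \cdot \frac{302667}{1663} = \frac{364713735}{1663} \approx 2.1931 \cdot 10^{5}$)
$w{\left(S,B \right)} = B S^{2}$ ($w{\left(S,B \right)} = B S S = B S^{2}$)
$w{\left(l{\left(-1 \right)},-50 \right)} + N = - 50 \left(-1 - -1\right)^{2} + \frac{364713735}{1663} = - 50 \left(-1 + 1\right)^{2} + \frac{364713735}{1663} = - 50 \cdot 0^{2} + \frac{364713735}{1663} = \left(-50\right) 0 + \frac{364713735}{1663} = 0 + \frac{364713735}{1663} = \frac{364713735}{1663}$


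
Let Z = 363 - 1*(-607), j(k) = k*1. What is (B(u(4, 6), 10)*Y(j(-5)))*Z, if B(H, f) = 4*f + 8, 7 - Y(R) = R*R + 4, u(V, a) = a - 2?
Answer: -1024320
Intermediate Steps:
u(V, a) = -2 + a
j(k) = k
Y(R) = 3 - R² (Y(R) = 7 - (R*R + 4) = 7 - (R² + 4) = 7 - (4 + R²) = 7 + (-4 - R²) = 3 - R²)
B(H, f) = 8 + 4*f
Z = 970 (Z = 363 + 607 = 970)
(B(u(4, 6), 10)*Y(j(-5)))*Z = ((8 + 4*10)*(3 - 1*(-5)²))*970 = ((8 + 40)*(3 - 1*25))*970 = (48*(3 - 25))*970 = (48*(-22))*970 = -1056*970 = -1024320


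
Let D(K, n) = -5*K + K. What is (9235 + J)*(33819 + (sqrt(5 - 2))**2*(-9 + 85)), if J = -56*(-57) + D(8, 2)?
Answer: 422012565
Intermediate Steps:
D(K, n) = -4*K
J = 3160 (J = -56*(-57) - 4*8 = 3192 - 32 = 3160)
(9235 + J)*(33819 + (sqrt(5 - 2))**2*(-9 + 85)) = (9235 + 3160)*(33819 + (sqrt(5 - 2))**2*(-9 + 85)) = 12395*(33819 + (sqrt(3))**2*76) = 12395*(33819 + 3*76) = 12395*(33819 + 228) = 12395*34047 = 422012565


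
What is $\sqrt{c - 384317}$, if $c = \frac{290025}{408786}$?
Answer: $\frac{i \sqrt{7135728406615298}}{136262} \approx 619.93 i$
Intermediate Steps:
$c = \frac{96675}{136262}$ ($c = 290025 \cdot \frac{1}{408786} = \frac{96675}{136262} \approx 0.70948$)
$\sqrt{c - 384317} = \sqrt{\frac{96675}{136262} - 384317} = \sqrt{- \frac{52367706379}{136262}} = \frac{i \sqrt{7135728406615298}}{136262}$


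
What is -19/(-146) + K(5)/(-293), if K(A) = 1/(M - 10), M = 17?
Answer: 38823/299446 ≈ 0.12965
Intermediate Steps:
K(A) = ⅐ (K(A) = 1/(17 - 10) = 1/7 = ⅐)
-19/(-146) + K(5)/(-293) = -19/(-146) + (⅐)/(-293) = -19*(-1/146) + (⅐)*(-1/293) = 19/146 - 1/2051 = 38823/299446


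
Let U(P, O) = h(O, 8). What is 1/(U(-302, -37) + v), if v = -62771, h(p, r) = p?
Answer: -1/62808 ≈ -1.5922e-5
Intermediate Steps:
U(P, O) = O
1/(U(-302, -37) + v) = 1/(-37 - 62771) = 1/(-62808) = -1/62808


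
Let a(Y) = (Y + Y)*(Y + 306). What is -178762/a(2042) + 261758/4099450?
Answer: 444308077239/9827644280600 ≈ 0.045210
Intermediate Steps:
a(Y) = 2*Y*(306 + Y) (a(Y) = (2*Y)*(306 + Y) = 2*Y*(306 + Y))
-178762/a(2042) + 261758/4099450 = -178762*1/(4084*(306 + 2042)) + 261758/4099450 = -178762/(2*2042*2348) + 261758*(1/4099450) = -178762/9589232 + 130879/2049725 = -178762*1/9589232 + 130879/2049725 = -89381/4794616 + 130879/2049725 = 444308077239/9827644280600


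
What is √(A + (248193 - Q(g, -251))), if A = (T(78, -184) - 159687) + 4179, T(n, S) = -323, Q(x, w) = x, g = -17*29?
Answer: 7*√1895 ≈ 304.72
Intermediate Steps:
g = -493
A = -155831 (A = (-323 - 159687) + 4179 = -160010 + 4179 = -155831)
√(A + (248193 - Q(g, -251))) = √(-155831 + (248193 - 1*(-493))) = √(-155831 + (248193 + 493)) = √(-155831 + 248686) = √92855 = 7*√1895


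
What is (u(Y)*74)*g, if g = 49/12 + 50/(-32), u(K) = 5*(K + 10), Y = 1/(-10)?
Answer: 147741/16 ≈ 9233.8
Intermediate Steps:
Y = -⅒ ≈ -0.10000
u(K) = 50 + 5*K (u(K) = 5*(10 + K) = 50 + 5*K)
g = 121/48 (g = 49*(1/12) + 50*(-1/32) = 49/12 - 25/16 = 121/48 ≈ 2.5208)
(u(Y)*74)*g = ((50 + 5*(-⅒))*74)*(121/48) = ((50 - ½)*74)*(121/48) = ((99/2)*74)*(121/48) = 3663*(121/48) = 147741/16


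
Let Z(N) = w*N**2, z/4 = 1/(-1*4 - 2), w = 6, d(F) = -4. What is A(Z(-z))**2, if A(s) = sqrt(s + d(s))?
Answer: -4/3 ≈ -1.3333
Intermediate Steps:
z = -2/3 (z = 4/(-1*4 - 2) = 4/(-4 - 2) = 4/(-6) = 4*(-1/6) = -2/3 ≈ -0.66667)
Z(N) = 6*N**2
A(s) = sqrt(-4 + s) (A(s) = sqrt(s - 4) = sqrt(-4 + s))
A(Z(-z))**2 = (sqrt(-4 + 6*(-1*(-2/3))**2))**2 = (sqrt(-4 + 6*(2/3)**2))**2 = (sqrt(-4 + 6*(4/9)))**2 = (sqrt(-4 + 8/3))**2 = (sqrt(-4/3))**2 = (2*I*sqrt(3)/3)**2 = -4/3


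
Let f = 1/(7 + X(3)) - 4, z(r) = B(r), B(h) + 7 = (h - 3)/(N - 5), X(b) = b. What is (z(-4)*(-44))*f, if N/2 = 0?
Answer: -24024/25 ≈ -960.96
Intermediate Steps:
N = 0 (N = 2*0 = 0)
B(h) = -32/5 - h/5 (B(h) = -7 + (h - 3)/(0 - 5) = -7 + (-3 + h)/(-5) = -7 + (-3 + h)*(-⅕) = -7 + (⅗ - h/5) = -32/5 - h/5)
z(r) = -32/5 - r/5
f = -39/10 (f = 1/(7 + 3) - 4 = 1/10 - 4 = ⅒ - 4 = -39/10 ≈ -3.9000)
(z(-4)*(-44))*f = ((-32/5 - ⅕*(-4))*(-44))*(-39/10) = ((-32/5 + ⅘)*(-44))*(-39/10) = -28/5*(-44)*(-39/10) = (1232/5)*(-39/10) = -24024/25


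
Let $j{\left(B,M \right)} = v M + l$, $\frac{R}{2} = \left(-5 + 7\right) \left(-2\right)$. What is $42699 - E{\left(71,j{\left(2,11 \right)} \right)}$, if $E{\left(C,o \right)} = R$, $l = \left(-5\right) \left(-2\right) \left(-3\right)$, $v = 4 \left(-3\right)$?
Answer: $42707$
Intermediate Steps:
$R = -8$ ($R = 2 \left(-5 + 7\right) \left(-2\right) = 2 \cdot 2 \left(-2\right) = 2 \left(-4\right) = -8$)
$v = -12$
$l = -30$ ($l = 10 \left(-3\right) = -30$)
$j{\left(B,M \right)} = -30 - 12 M$ ($j{\left(B,M \right)} = - 12 M - 30 = -30 - 12 M$)
$E{\left(C,o \right)} = -8$
$42699 - E{\left(71,j{\left(2,11 \right)} \right)} = 42699 - -8 = 42699 + 8 = 42707$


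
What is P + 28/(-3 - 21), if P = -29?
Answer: -181/6 ≈ -30.167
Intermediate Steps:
P + 28/(-3 - 21) = -29 + 28/(-3 - 21) = -29 + 28/(-24) = -29 - 1/24*28 = -29 - 7/6 = -181/6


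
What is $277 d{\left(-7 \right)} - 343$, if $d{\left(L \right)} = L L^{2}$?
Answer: $-95354$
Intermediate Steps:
$d{\left(L \right)} = L^{3}$
$277 d{\left(-7 \right)} - 343 = 277 \left(-7\right)^{3} - 343 = 277 \left(-343\right) - 343 = -95011 - 343 = -95354$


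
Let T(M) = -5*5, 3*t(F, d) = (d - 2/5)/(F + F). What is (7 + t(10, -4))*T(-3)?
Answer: -1039/6 ≈ -173.17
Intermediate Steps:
t(F, d) = (-⅖ + d)/(6*F) (t(F, d) = ((d - 2/5)/(F + F))/3 = ((d - 2*⅕)/((2*F)))/3 = ((d - ⅖)*(1/(2*F)))/3 = ((-⅖ + d)*(1/(2*F)))/3 = ((-⅖ + d)/(2*F))/3 = (-⅖ + d)/(6*F))
T(M) = -25
(7 + t(10, -4))*T(-3) = (7 + (1/30)*(-2 + 5*(-4))/10)*(-25) = (7 + (1/30)*(⅒)*(-2 - 20))*(-25) = (7 + (1/30)*(⅒)*(-22))*(-25) = (7 - 11/150)*(-25) = (1039/150)*(-25) = -1039/6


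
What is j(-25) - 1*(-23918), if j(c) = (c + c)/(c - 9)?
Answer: 406631/17 ≈ 23919.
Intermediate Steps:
j(c) = 2*c/(-9 + c) (j(c) = (2*c)/(-9 + c) = 2*c/(-9 + c))
j(-25) - 1*(-23918) = 2*(-25)/(-9 - 25) - 1*(-23918) = 2*(-25)/(-34) + 23918 = 2*(-25)*(-1/34) + 23918 = 25/17 + 23918 = 406631/17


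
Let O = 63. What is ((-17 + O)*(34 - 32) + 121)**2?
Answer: 45369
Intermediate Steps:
((-17 + O)*(34 - 32) + 121)**2 = ((-17 + 63)*(34 - 32) + 121)**2 = (46*2 + 121)**2 = (92 + 121)**2 = 213**2 = 45369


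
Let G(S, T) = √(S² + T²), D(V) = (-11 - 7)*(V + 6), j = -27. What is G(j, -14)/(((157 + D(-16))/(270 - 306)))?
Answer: -180*√37/337 ≈ -3.2490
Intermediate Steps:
D(V) = -108 - 18*V (D(V) = -18*(6 + V) = -108 - 18*V)
G(j, -14)/(((157 + D(-16))/(270 - 306))) = √((-27)² + (-14)²)/(((157 + (-108 - 18*(-16)))/(270 - 306))) = √(729 + 196)/(((157 + (-108 + 288))/(-36))) = √925/(((157 + 180)*(-1/36))) = (5*√37)/((337*(-1/36))) = (5*√37)/(-337/36) = (5*√37)*(-36/337) = -180*√37/337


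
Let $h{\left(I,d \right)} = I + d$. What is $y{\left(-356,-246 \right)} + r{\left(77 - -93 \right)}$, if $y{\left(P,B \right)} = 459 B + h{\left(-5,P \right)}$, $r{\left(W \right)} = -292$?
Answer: $-113567$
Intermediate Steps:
$y{\left(P,B \right)} = -5 + P + 459 B$ ($y{\left(P,B \right)} = 459 B + \left(-5 + P\right) = -5 + P + 459 B$)
$y{\left(-356,-246 \right)} + r{\left(77 - -93 \right)} = \left(-5 - 356 + 459 \left(-246\right)\right) - 292 = \left(-5 - 356 - 112914\right) - 292 = -113275 - 292 = -113567$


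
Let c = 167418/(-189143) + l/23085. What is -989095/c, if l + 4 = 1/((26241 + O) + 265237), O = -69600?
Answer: 319411939769328407850/285897280373471 ≈ 1.1172e+6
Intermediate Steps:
l = -887511/221878 (l = -4 + 1/((26241 - 69600) + 265237) = -4 + 1/(-43359 + 265237) = -4 + 1/221878 = -887511/221878 ≈ -4.0000)
c = -285897280373471/322933529913030 (c = 167418/(-189143) - 887511/221878/23085 = 167418*(-1/189143) - 887511/221878*1/23085 = -167418/189143 - 295837/1707351210 = -285897280373471/322933529913030 ≈ -0.88531)
-989095/c = -989095/(-285897280373471/322933529913030) = -989095*(-322933529913030/285897280373471) = 319411939769328407850/285897280373471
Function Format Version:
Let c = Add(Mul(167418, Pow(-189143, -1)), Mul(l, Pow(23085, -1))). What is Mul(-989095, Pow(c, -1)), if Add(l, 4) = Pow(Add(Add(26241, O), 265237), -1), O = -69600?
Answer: Rational(319411939769328407850, 285897280373471) ≈ 1.1172e+6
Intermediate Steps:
l = Rational(-887511, 221878) (l = Add(-4, Pow(Add(Add(26241, -69600), 265237), -1)) = Add(-4, Pow(Add(-43359, 265237), -1)) = Add(-4, Pow(221878, -1)) = Add(-4, Rational(1, 221878)) = Rational(-887511, 221878) ≈ -4.0000)
c = Rational(-285897280373471, 322933529913030) (c = Add(Mul(167418, Pow(-189143, -1)), Mul(Rational(-887511, 221878), Pow(23085, -1))) = Add(Mul(167418, Rational(-1, 189143)), Mul(Rational(-887511, 221878), Rational(1, 23085))) = Add(Rational(-167418, 189143), Rational(-295837, 1707351210)) = Rational(-285897280373471, 322933529913030) ≈ -0.88531)
Mul(-989095, Pow(c, -1)) = Mul(-989095, Pow(Rational(-285897280373471, 322933529913030), -1)) = Mul(-989095, Rational(-322933529913030, 285897280373471)) = Rational(319411939769328407850, 285897280373471)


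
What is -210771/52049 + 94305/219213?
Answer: -598482062/165359673 ≈ -3.6193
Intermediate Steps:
-210771/52049 + 94305/219213 = -210771*1/52049 + 94305*(1/219213) = -210771/52049 + 31435/73071 = -598482062/165359673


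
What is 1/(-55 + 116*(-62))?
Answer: -1/7247 ≈ -0.00013799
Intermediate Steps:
1/(-55 + 116*(-62)) = 1/(-55 - 7192) = 1/(-7247) = -1/7247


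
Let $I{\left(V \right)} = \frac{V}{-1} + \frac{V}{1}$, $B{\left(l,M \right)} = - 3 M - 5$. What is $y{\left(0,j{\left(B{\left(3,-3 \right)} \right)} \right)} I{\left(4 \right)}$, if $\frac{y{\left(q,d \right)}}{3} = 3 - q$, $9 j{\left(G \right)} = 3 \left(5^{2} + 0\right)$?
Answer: $0$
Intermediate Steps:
$B{\left(l,M \right)} = -5 - 3 M$
$j{\left(G \right)} = \frac{25}{3}$ ($j{\left(G \right)} = \frac{3 \left(5^{2} + 0\right)}{9} = \frac{3 \left(25 + 0\right)}{9} = \frac{3 \cdot 25}{9} = \frac{1}{9} \cdot 75 = \frac{25}{3}$)
$y{\left(q,d \right)} = 9 - 3 q$ ($y{\left(q,d \right)} = 3 \left(3 - q\right) = 9 - 3 q$)
$I{\left(V \right)} = 0$ ($I{\left(V \right)} = V \left(-1\right) + V 1 = - V + V = 0$)
$y{\left(0,j{\left(B{\left(3,-3 \right)} \right)} \right)} I{\left(4 \right)} = \left(9 - 0\right) 0 = \left(9 + 0\right) 0 = 9 \cdot 0 = 0$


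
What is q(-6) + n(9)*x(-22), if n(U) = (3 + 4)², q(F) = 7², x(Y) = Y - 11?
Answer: -1568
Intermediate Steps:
x(Y) = -11 + Y
q(F) = 49
n(U) = 49 (n(U) = 7² = 49)
q(-6) + n(9)*x(-22) = 49 + 49*(-11 - 22) = 49 + 49*(-33) = 49 - 1617 = -1568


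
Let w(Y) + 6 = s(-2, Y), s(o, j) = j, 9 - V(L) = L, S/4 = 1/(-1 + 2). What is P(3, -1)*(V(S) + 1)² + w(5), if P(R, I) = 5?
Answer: 179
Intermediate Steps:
S = 4 (S = 4/(-1 + 2) = 4/1 = 4*1 = 4)
V(L) = 9 - L
w(Y) = -6 + Y
P(3, -1)*(V(S) + 1)² + w(5) = 5*((9 - 1*4) + 1)² + (-6 + 5) = 5*((9 - 4) + 1)² - 1 = 5*(5 + 1)² - 1 = 5*6² - 1 = 5*36 - 1 = 180 - 1 = 179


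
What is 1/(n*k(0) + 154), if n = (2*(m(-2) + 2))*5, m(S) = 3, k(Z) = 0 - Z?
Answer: 1/154 ≈ 0.0064935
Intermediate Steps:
k(Z) = -Z
n = 50 (n = (2*(3 + 2))*5 = (2*5)*5 = 10*5 = 50)
1/(n*k(0) + 154) = 1/(50*(-1*0) + 154) = 1/(50*0 + 154) = 1/(0 + 154) = 1/154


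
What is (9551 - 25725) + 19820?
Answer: 3646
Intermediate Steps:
(9551 - 25725) + 19820 = -16174 + 19820 = 3646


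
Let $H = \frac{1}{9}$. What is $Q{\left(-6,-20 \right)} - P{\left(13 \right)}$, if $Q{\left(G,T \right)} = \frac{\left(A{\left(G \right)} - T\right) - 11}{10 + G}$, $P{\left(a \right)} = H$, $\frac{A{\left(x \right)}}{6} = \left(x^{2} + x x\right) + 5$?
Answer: $\frac{4235}{36} \approx 117.64$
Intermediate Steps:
$A{\left(x \right)} = 30 + 12 x^{2}$ ($A{\left(x \right)} = 6 \left(\left(x^{2} + x x\right) + 5\right) = 6 \left(\left(x^{2} + x^{2}\right) + 5\right) = 6 \left(2 x^{2} + 5\right) = 6 \left(5 + 2 x^{2}\right) = 30 + 12 x^{2}$)
$H = \frac{1}{9} \approx 0.11111$
$P{\left(a \right)} = \frac{1}{9}$
$Q{\left(G,T \right)} = \frac{19 - T + 12 G^{2}}{10 + G}$ ($Q{\left(G,T \right)} = \frac{\left(\left(30 + 12 G^{2}\right) - T\right) - 11}{10 + G} = \frac{\left(30 - T + 12 G^{2}\right) - 11}{10 + G} = \frac{19 - T + 12 G^{2}}{10 + G}$)
$Q{\left(-6,-20 \right)} - P{\left(13 \right)} = \frac{19 - -20 + 12 \left(-6\right)^{2}}{10 - 6} - \frac{1}{9} = \frac{19 + 20 + 12 \cdot 36}{4} - \frac{1}{9} = \frac{19 + 20 + 432}{4} - \frac{1}{9} = \frac{1}{4} \cdot 471 - \frac{1}{9} = \frac{471}{4} - \frac{1}{9} = \frac{4235}{36}$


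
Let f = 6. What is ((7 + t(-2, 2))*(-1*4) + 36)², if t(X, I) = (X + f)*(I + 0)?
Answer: 576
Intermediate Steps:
t(X, I) = I*(6 + X) (t(X, I) = (X + 6)*(I + 0) = (6 + X)*I = I*(6 + X))
((7 + t(-2, 2))*(-1*4) + 36)² = ((7 + 2*(6 - 2))*(-1*4) + 36)² = ((7 + 2*4)*(-4) + 36)² = ((7 + 8)*(-4) + 36)² = (15*(-4) + 36)² = (-60 + 36)² = (-24)² = 576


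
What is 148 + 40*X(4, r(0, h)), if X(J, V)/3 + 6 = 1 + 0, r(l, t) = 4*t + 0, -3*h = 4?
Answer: -452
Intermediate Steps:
h = -4/3 (h = -1/3*4 = -4/3 ≈ -1.3333)
r(l, t) = 4*t
X(J, V) = -15 (X(J, V) = -18 + 3*(1 + 0) = -18 + 3*1 = -18 + 3 = -15)
148 + 40*X(4, r(0, h)) = 148 + 40*(-15) = 148 - 600 = -452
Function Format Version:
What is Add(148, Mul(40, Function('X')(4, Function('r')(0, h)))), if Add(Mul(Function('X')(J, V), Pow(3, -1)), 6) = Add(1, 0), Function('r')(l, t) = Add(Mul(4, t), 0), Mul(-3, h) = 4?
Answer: -452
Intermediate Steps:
h = Rational(-4, 3) (h = Mul(Rational(-1, 3), 4) = Rational(-4, 3) ≈ -1.3333)
Function('r')(l, t) = Mul(4, t)
Function('X')(J, V) = -15 (Function('X')(J, V) = Add(-18, Mul(3, Add(1, 0))) = Add(-18, Mul(3, 1)) = Add(-18, 3) = -15)
Add(148, Mul(40, Function('X')(4, Function('r')(0, h)))) = Add(148, Mul(40, -15)) = Add(148, -600) = -452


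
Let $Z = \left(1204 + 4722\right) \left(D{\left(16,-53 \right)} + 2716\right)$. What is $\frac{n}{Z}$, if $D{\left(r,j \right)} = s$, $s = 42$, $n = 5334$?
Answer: $\frac{381}{1167422} \approx 0.00032636$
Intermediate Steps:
$D{\left(r,j \right)} = 42$
$Z = 16343908$ ($Z = \left(1204 + 4722\right) \left(42 + 2716\right) = 5926 \cdot 2758 = 16343908$)
$\frac{n}{Z} = \frac{5334}{16343908} = 5334 \cdot \frac{1}{16343908} = \frac{381}{1167422}$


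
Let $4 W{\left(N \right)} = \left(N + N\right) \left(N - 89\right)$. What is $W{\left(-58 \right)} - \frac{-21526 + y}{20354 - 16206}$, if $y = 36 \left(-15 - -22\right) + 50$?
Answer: $\frac{4426037}{1037} \approx 4268.1$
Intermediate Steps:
$y = 302$ ($y = 36 \left(-15 + 22\right) + 50 = 36 \cdot 7 + 50 = 252 + 50 = 302$)
$W{\left(N \right)} = \frac{N \left(-89 + N\right)}{2}$ ($W{\left(N \right)} = \frac{\left(N + N\right) \left(N - 89\right)}{4} = \frac{2 N \left(-89 + N\right)}{4} = \frac{N \left(-89 + N\right)}{2}$)
$W{\left(-58 \right)} - \frac{-21526 + y}{20354 - 16206} = \frac{1}{2} \left(-58\right) \left(-89 - 58\right) - \frac{-21526 + 302}{20354 - 16206} = \frac{1}{2} \left(-58\right) \left(-147\right) - - \frac{21224}{4148} = 4263 - \left(-21224\right) \frac{1}{4148} = 4263 - - \frac{5306}{1037} = 4263 + \frac{5306}{1037} = \frac{4426037}{1037}$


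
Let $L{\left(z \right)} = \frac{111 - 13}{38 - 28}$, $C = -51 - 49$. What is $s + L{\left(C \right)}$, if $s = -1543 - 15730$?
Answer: $- \frac{86316}{5} \approx -17263.0$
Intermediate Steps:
$C = -100$ ($C = -51 - 49 = -100$)
$L{\left(z \right)} = \frac{49}{5}$ ($L{\left(z \right)} = \frac{98}{10} = 98 \cdot \frac{1}{10} = \frac{49}{5}$)
$s = -17273$
$s + L{\left(C \right)} = -17273 + \frac{49}{5} = - \frac{86316}{5}$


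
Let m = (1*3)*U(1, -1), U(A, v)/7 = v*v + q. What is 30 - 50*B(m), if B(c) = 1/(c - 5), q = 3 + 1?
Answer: 59/2 ≈ 29.500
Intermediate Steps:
q = 4
U(A, v) = 28 + 7*v² (U(A, v) = 7*(v*v + 4) = 7*(v² + 4) = 7*(4 + v²) = 28 + 7*v²)
m = 105 (m = (1*3)*(28 + 7*(-1)²) = 3*(28 + 7*1) = 3*(28 + 7) = 3*35 = 105)
B(c) = 1/(-5 + c)
30 - 50*B(m) = 30 - 50/(-5 + 105) = 30 - 50/100 = 30 - 50*1/100 = 30 - ½ = 59/2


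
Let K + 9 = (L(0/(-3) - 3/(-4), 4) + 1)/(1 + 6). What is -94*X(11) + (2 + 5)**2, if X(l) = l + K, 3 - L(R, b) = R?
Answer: -2557/14 ≈ -182.64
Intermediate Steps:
L(R, b) = 3 - R
K = -239/28 (K = -9 + ((3 - (0/(-3) - 3/(-4))) + 1)/(1 + 6) = -9 + ((3 - (0*(-1/3) - 3*(-1/4))) + 1)/7 = -9 + ((3 - (0 + 3/4)) + 1)*(1/7) = -9 + ((3 - 1*3/4) + 1)*(1/7) = -9 + ((3 - 3/4) + 1)*(1/7) = -9 + (9/4 + 1)*(1/7) = -9 + (13/4)*(1/7) = -9 + 13/28 = -239/28 ≈ -8.5357)
X(l) = -239/28 + l (X(l) = l - 239/28 = -239/28 + l)
-94*X(11) + (2 + 5)**2 = -94*(-239/28 + 11) + (2 + 5)**2 = -94*69/28 + 7**2 = -3243/14 + 49 = -2557/14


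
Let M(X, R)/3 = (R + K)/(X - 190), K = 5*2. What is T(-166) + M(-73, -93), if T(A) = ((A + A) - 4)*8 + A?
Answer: -750353/263 ≈ -2853.1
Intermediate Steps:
K = 10
M(X, R) = 3*(10 + R)/(-190 + X) (M(X, R) = 3*((R + 10)/(X - 190)) = 3*((10 + R)/(-190 + X)) = 3*(10 + R)/(-190 + X))
T(A) = -32 + 17*A (T(A) = (2*A - 4)*8 + A = (-4 + 2*A)*8 + A = (-32 + 16*A) + A = -32 + 17*A)
T(-166) + M(-73, -93) = (-32 + 17*(-166)) + 3*(10 - 93)/(-190 - 73) = (-32 - 2822) + 3*(-83)/(-263) = -2854 + 3*(-1/263)*(-83) = -2854 + 249/263 = -750353/263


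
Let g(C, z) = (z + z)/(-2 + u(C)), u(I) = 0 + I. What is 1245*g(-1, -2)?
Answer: 1660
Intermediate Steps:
u(I) = I
g(C, z) = 2*z/(-2 + C) (g(C, z) = (z + z)/(-2 + C) = (2*z)/(-2 + C) = 2*z/(-2 + C))
1245*g(-1, -2) = 1245*(2*(-2)/(-2 - 1)) = 1245*(2*(-2)/(-3)) = 1245*(2*(-2)*(-1/3)) = 1245*(4/3) = 1660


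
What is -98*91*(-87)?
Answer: 775866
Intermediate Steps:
-98*91*(-87) = -8918*(-87) = 775866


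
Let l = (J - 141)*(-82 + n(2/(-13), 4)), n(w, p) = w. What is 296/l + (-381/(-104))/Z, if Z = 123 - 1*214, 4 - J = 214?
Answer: -2046293/68225976 ≈ -0.029993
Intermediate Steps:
J = -210 (J = 4 - 1*214 = 4 - 214 = -210)
Z = -91 (Z = 123 - 214 = -91)
l = 28836 (l = (-210 - 141)*(-82 + 2/(-13)) = -351*(-82 + 2*(-1/13)) = -351*(-82 - 2/13) = -351*(-1068/13) = 28836)
296/l + (-381/(-104))/Z = 296/28836 - 381/(-104)/(-91) = 296*(1/28836) - 381*(-1/104)*(-1/91) = 74/7209 + (381/104)*(-1/91) = 74/7209 - 381/9464 = -2046293/68225976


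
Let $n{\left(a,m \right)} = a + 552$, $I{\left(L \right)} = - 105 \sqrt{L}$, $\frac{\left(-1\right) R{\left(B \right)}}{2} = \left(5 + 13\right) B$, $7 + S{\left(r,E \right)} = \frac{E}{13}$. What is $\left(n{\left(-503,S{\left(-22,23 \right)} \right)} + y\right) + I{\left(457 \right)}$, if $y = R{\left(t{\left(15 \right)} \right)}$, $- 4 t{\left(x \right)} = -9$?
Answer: $-32 - 105 \sqrt{457} \approx -2276.6$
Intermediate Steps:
$t{\left(x \right)} = \frac{9}{4}$ ($t{\left(x \right)} = \left(- \frac{1}{4}\right) \left(-9\right) = \frac{9}{4}$)
$S{\left(r,E \right)} = -7 + \frac{E}{13}$
$R{\left(B \right)} = - 36 B$ ($R{\left(B \right)} = - 2 \left(5 + 13\right) B = - 2 \cdot 18 B = - 36 B$)
$n{\left(a,m \right)} = 552 + a$
$y = -81$ ($y = \left(-36\right) \frac{9}{4} = -81$)
$\left(n{\left(-503,S{\left(-22,23 \right)} \right)} + y\right) + I{\left(457 \right)} = \left(\left(552 - 503\right) - 81\right) - 105 \sqrt{457} = \left(49 - 81\right) - 105 \sqrt{457} = -32 - 105 \sqrt{457}$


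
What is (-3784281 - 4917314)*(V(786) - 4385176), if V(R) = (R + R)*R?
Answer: 27406404386480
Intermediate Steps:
V(R) = 2*R² (V(R) = (2*R)*R = 2*R²)
(-3784281 - 4917314)*(V(786) - 4385176) = (-3784281 - 4917314)*(2*786² - 4385176) = -8701595*(2*617796 - 4385176) = -8701595*(1235592 - 4385176) = -8701595*(-3149584) = 27406404386480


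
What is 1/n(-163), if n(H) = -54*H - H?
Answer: 1/8965 ≈ 0.00011154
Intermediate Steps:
n(H) = -55*H
1/n(-163) = 1/(-55*(-163)) = 1/8965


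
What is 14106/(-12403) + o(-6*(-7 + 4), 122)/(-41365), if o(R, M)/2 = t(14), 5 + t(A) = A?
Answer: -583717944/513050095 ≈ -1.1377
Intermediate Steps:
t(A) = -5 + A
o(R, M) = 18 (o(R, M) = 2*(-5 + 14) = 2*9 = 18)
14106/(-12403) + o(-6*(-7 + 4), 122)/(-41365) = 14106/(-12403) + 18/(-41365) = 14106*(-1/12403) + 18*(-1/41365) = -14106/12403 - 18/41365 = -583717944/513050095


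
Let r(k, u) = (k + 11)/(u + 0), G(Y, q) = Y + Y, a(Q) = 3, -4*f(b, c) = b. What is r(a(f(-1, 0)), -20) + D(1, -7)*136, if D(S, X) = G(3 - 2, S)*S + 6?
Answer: 10873/10 ≈ 1087.3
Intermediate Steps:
f(b, c) = -b/4
G(Y, q) = 2*Y
r(k, u) = (11 + k)/u
D(S, X) = 6 + 2*S (D(S, X) = (2*(3 - 2))*S + 6 = (2*1)*S + 6 = 2*S + 6 = 6 + 2*S)
r(a(f(-1, 0)), -20) + D(1, -7)*136 = (11 + 3)/(-20) + (6 + 2*1)*136 = -1/20*14 + (6 + 2)*136 = -7/10 + 8*136 = -7/10 + 1088 = 10873/10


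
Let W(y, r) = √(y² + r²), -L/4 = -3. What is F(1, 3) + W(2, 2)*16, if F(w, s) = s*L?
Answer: 36 + 32*√2 ≈ 81.255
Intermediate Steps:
L = 12 (L = -4*(-3) = 12)
F(w, s) = 12*s (F(w, s) = s*12 = 12*s)
W(y, r) = √(r² + y²)
F(1, 3) + W(2, 2)*16 = 12*3 + √(2² + 2²)*16 = 36 + √(4 + 4)*16 = 36 + √8*16 = 36 + (2*√2)*16 = 36 + 32*√2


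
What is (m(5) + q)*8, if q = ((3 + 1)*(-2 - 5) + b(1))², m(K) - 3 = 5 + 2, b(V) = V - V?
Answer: 6352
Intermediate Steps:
b(V) = 0
m(K) = 10 (m(K) = 3 + (5 + 2) = 3 + 7 = 10)
q = 784 (q = ((3 + 1)*(-2 - 5) + 0)² = (4*(-7) + 0)² = (-28 + 0)² = (-28)² = 784)
(m(5) + q)*8 = (10 + 784)*8 = 794*8 = 6352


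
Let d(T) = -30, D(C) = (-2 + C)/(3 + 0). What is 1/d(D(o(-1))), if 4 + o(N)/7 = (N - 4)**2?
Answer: -1/30 ≈ -0.033333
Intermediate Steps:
o(N) = -28 + 7*(-4 + N)**2 (o(N) = -28 + 7*(N - 4)**2 = -28 + 7*(-4 + N)**2)
D(C) = -2/3 + C/3 (D(C) = (-2 + C)/3 = (-2 + C)*(1/3) = -2/3 + C/3)
1/d(D(o(-1))) = 1/(-30) = -1/30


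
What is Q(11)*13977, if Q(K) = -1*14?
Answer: -195678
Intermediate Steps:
Q(K) = -14
Q(11)*13977 = -14*13977 = -195678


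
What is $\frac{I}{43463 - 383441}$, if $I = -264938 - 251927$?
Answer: $\frac{516865}{339978} \approx 1.5203$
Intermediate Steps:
$I = -516865$
$\frac{I}{43463 - 383441} = - \frac{516865}{43463 - 383441} = - \frac{516865}{-339978} = \left(-516865\right) \left(- \frac{1}{339978}\right) = \frac{516865}{339978}$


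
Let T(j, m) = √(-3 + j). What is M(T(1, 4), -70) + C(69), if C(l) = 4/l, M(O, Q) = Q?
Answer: -4826/69 ≈ -69.942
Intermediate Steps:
M(T(1, 4), -70) + C(69) = -70 + 4/69 = -4826/69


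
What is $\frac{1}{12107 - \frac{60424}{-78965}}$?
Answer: $\frac{78965}{956089679} \approx 8.2592 \cdot 10^{-5}$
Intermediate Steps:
$\frac{1}{12107 - \frac{60424}{-78965}} = \frac{1}{12107 - - \frac{60424}{78965}} = \frac{1}{12107 + \frac{60424}{78965}} = \frac{1}{\frac{956089679}{78965}} = \frac{78965}{956089679}$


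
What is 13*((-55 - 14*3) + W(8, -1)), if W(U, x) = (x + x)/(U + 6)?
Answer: -8840/7 ≈ -1262.9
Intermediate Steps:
W(U, x) = 2*x/(6 + U) (W(U, x) = (2*x)/(6 + U) = 2*x/(6 + U))
13*((-55 - 14*3) + W(8, -1)) = 13*((-55 - 14*3) + 2*(-1)/(6 + 8)) = 13*((-55 - 1*42) + 2*(-1)/14) = 13*((-55 - 42) + 2*(-1)*(1/14)) = 13*(-97 - ⅐) = 13*(-680/7) = -8840/7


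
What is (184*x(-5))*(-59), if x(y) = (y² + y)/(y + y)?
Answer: 21712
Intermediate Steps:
x(y) = (y + y²)/(2*y) (x(y) = (y + y²)/((2*y)) = (y + y²)*(1/(2*y)) = (y + y²)/(2*y))
(184*x(-5))*(-59) = (184*(½ + (½)*(-5)))*(-59) = (184*(½ - 5/2))*(-59) = (184*(-2))*(-59) = -368*(-59) = 21712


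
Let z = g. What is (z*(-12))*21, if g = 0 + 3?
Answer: -756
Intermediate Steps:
g = 3
z = 3
(z*(-12))*21 = (3*(-12))*21 = -36*21 = -756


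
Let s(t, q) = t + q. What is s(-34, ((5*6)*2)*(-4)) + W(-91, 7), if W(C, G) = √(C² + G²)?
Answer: -274 + 7*√170 ≈ -182.73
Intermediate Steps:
s(t, q) = q + t
s(-34, ((5*6)*2)*(-4)) + W(-91, 7) = (((5*6)*2)*(-4) - 34) + √((-91)² + 7²) = ((30*2)*(-4) - 34) + √(8281 + 49) = (60*(-4) - 34) + √8330 = (-240 - 34) + 7*√170 = -274 + 7*√170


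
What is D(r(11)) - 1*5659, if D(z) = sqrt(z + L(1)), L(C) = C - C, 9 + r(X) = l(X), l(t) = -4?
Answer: -5659 + I*sqrt(13) ≈ -5659.0 + 3.6056*I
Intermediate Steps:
r(X) = -13 (r(X) = -9 - 4 = -13)
L(C) = 0
D(z) = sqrt(z) (D(z) = sqrt(z + 0) = sqrt(z))
D(r(11)) - 1*5659 = sqrt(-13) - 1*5659 = I*sqrt(13) - 5659 = -5659 + I*sqrt(13)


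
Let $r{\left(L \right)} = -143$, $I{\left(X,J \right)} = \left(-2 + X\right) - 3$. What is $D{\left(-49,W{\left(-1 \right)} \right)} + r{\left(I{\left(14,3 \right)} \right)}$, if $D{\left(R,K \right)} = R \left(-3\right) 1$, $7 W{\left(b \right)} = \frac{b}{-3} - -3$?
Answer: $4$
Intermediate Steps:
$I{\left(X,J \right)} = -5 + X$
$W{\left(b \right)} = \frac{3}{7} - \frac{b}{21}$ ($W{\left(b \right)} = \frac{\frac{b}{-3} - -3}{7} = \frac{b \left(- \frac{1}{3}\right) + 3}{7} = \frac{- \frac{b}{3} + 3}{7} = \frac{3 - \frac{b}{3}}{7} = \frac{3}{7} - \frac{b}{21}$)
$D{\left(R,K \right)} = - 3 R$ ($D{\left(R,K \right)} = - 3 R 1 = - 3 R$)
$D{\left(-49,W{\left(-1 \right)} \right)} + r{\left(I{\left(14,3 \right)} \right)} = \left(-3\right) \left(-49\right) - 143 = 147 - 143 = 4$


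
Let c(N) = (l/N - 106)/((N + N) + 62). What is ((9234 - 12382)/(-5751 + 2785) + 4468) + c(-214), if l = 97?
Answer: 519135336455/116154492 ≈ 4469.4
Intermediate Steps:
c(N) = (-106 + 97/N)/(62 + 2*N) (c(N) = (97/N - 106)/((N + N) + 62) = (-106 + 97/N)/(2*N + 62) = (-106 + 97/N)/(62 + 2*N))
((9234 - 12382)/(-5751 + 2785) + 4468) + c(-214) = ((9234 - 12382)/(-5751 + 2785) + 4468) + (½)*(97 - 106*(-214))/(-214*(31 - 214)) = (-3148/(-2966) + 4468) + (½)*(-1/214)*(97 + 22684)/(-183) = (-3148*(-1/2966) + 4468) + (½)*(-1/214)*(-1/183)*22781 = (1574/1483 + 4468) + 22781/78324 = 6627618/1483 + 22781/78324 = 519135336455/116154492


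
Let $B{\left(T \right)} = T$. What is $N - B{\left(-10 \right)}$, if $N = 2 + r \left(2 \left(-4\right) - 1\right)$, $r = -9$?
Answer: $93$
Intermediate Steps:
$N = 83$ ($N = 2 - 9 \left(2 \left(-4\right) - 1\right) = 2 - 9 \left(-8 - 1\right) = 2 - -81 = 2 + 81 = 83$)
$N - B{\left(-10 \right)} = 83 - -10 = 83 + 10 = 93$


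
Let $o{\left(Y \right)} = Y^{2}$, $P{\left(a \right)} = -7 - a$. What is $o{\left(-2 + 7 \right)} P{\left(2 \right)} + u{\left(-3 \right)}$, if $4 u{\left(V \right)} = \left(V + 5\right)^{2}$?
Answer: $-224$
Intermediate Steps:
$u{\left(V \right)} = \frac{\left(5 + V\right)^{2}}{4}$ ($u{\left(V \right)} = \frac{\left(V + 5\right)^{2}}{4} = \frac{\left(5 + V\right)^{2}}{4}$)
$o{\left(-2 + 7 \right)} P{\left(2 \right)} + u{\left(-3 \right)} = \left(-2 + 7\right)^{2} \left(-7 - 2\right) + \frac{\left(5 - 3\right)^{2}}{4} = 5^{2} \left(-7 - 2\right) + \frac{2^{2}}{4} = 25 \left(-9\right) + \frac{1}{4} \cdot 4 = -225 + 1 = -224$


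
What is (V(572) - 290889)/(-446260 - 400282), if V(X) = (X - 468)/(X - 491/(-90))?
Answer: 15117782859/43995634282 ≈ 0.34362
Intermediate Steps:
V(X) = (-468 + X)/(491/90 + X) (V(X) = (-468 + X)/(X - 491*(-1/90)) = (-468 + X)/(X + 491/90) = (-468 + X)/(491/90 + X))
(V(572) - 290889)/(-446260 - 400282) = (90*(-468 + 572)/(491 + 90*572) - 290889)/(-446260 - 400282) = (90*104/(491 + 51480) - 290889)/(-846542) = (90*104/51971 - 290889)*(-1/846542) = (90*(1/51971)*104 - 290889)*(-1/846542) = (9360/51971 - 290889)*(-1/846542) = -15117782859/51971*(-1/846542) = 15117782859/43995634282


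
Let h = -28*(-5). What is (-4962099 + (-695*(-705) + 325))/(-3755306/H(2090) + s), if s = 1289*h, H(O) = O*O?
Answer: -9766632605950/394131785347 ≈ -24.780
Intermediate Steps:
h = 140
H(O) = O**2
s = 180460 (s = 1289*140 = 180460)
(-4962099 + (-695*(-705) + 325))/(-3755306/H(2090) + s) = (-4962099 + (-695*(-705) + 325))/(-3755306/(2090**2) + 180460) = (-4962099 + (489975 + 325))/(-3755306/4368100 + 180460) = (-4962099 + 490300)/(-3755306*1/4368100 + 180460) = -4471799/(-1877653/2184050 + 180460) = -4471799/394131785347/2184050 = -4471799*2184050/394131785347 = -9766632605950/394131785347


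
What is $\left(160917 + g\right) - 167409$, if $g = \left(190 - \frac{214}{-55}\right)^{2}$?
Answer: $\frac{94082596}{3025} \approx 31102.0$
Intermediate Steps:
$g = \frac{113720896}{3025}$ ($g = \left(190 - - \frac{214}{55}\right)^{2} = \left(190 + \frac{214}{55}\right)^{2} = \left(\frac{10664}{55}\right)^{2} = \frac{113720896}{3025} \approx 37594.0$)
$\left(160917 + g\right) - 167409 = \left(160917 + \frac{113720896}{3025}\right) - 167409 = \frac{600494821}{3025} - 167409 = \frac{94082596}{3025}$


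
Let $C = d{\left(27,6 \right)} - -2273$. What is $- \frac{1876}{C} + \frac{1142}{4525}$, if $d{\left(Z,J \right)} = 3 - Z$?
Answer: $- \frac{5920542}{10176725} \approx -0.58177$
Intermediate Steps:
$C = 2249$ ($C = \left(3 - 27\right) - -2273 = \left(3 - 27\right) + 2273 = -24 + 2273 = 2249$)
$- \frac{1876}{C} + \frac{1142}{4525} = - \frac{1876}{2249} + \frac{1142}{4525} = - \frac{5920542}{10176725}$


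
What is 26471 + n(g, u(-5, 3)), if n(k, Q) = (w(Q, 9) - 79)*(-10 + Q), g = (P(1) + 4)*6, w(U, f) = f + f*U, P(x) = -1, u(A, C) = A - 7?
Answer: 30387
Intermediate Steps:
u(A, C) = -7 + A
w(U, f) = f + U*f
g = 18 (g = (-1 + 4)*6 = 3*6 = 18)
n(k, Q) = (-70 + 9*Q)*(-10 + Q) (n(k, Q) = (9*(1 + Q) - 79)*(-10 + Q) = ((9 + 9*Q) - 79)*(-10 + Q) = (-70 + 9*Q)*(-10 + Q))
26471 + n(g, u(-5, 3)) = 26471 + (700 - 160*(-7 - 5) + 9*(-7 - 5)²) = 26471 + (700 - 160*(-12) + 9*(-12)²) = 26471 + (700 + 1920 + 9*144) = 26471 + (700 + 1920 + 1296) = 26471 + 3916 = 30387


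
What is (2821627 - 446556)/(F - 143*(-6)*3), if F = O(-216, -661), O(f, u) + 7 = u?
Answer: 2375071/1906 ≈ 1246.1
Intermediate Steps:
O(f, u) = -7 + u
F = -668 (F = -7 - 661 = -668)
(2821627 - 446556)/(F - 143*(-6)*3) = (2821627 - 446556)/(-668 - 143*(-6)*3) = 2375071/(-668 + 858*3) = 2375071/(-668 + 2574) = 2375071/1906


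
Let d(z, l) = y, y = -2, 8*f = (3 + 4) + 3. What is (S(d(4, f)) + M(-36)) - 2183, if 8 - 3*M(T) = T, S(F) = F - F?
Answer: -6505/3 ≈ -2168.3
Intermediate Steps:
f = 5/4 (f = ((3 + 4) + 3)/8 = (7 + 3)/8 = (⅛)*10 = 5/4 ≈ 1.2500)
d(z, l) = -2
S(F) = 0
M(T) = 8/3 - T/3
(S(d(4, f)) + M(-36)) - 2183 = (0 + (8/3 - ⅓*(-36))) - 2183 = (0 + (8/3 + 12)) - 2183 = (0 + 44/3) - 2183 = 44/3 - 2183 = -6505/3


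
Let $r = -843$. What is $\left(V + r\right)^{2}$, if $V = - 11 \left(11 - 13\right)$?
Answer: $674041$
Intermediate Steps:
$V = 22$ ($V = \left(-11\right) \left(-2\right) = 22$)
$\left(V + r\right)^{2} = \left(22 - 843\right)^{2} = \left(-821\right)^{2} = 674041$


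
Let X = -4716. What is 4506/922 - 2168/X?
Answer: 2906149/543519 ≈ 5.3469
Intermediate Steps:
4506/922 - 2168/X = 4506/922 - 2168/(-4716) = 4506*(1/922) - 2168*(-1/4716) = 2253/461 + 542/1179 = 2906149/543519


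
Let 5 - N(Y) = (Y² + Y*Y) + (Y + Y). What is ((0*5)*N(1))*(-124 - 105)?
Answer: 0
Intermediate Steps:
N(Y) = 5 - 2*Y - 2*Y² (N(Y) = 5 - ((Y² + Y*Y) + (Y + Y)) = 5 - ((Y² + Y²) + 2*Y) = 5 - (2*Y² + 2*Y) = 5 - (2*Y + 2*Y²) = 5 + (-2*Y - 2*Y²) = 5 - 2*Y - 2*Y²)
((0*5)*N(1))*(-124 - 105) = ((0*5)*(5 - 2*1 - 2*1²))*(-124 - 105) = (0*(5 - 2 - 2*1))*(-229) = (0*(5 - 2 - 2))*(-229) = (0*1)*(-229) = 0*(-229) = 0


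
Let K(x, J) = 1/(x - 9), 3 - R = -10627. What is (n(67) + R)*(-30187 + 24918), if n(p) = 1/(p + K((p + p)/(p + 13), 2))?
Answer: -99753006417/1781 ≈ -5.6010e+7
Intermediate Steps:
R = 10630 (R = 3 - 1*(-10627) = 3 + 10627 = 10630)
K(x, J) = 1/(-9 + x)
n(p) = 1/(p + 1/(-9 + 2*p/(13 + p))) (n(p) = 1/(p + 1/(-9 + (p + p)/(p + 13))) = 1/(p + 1/(-9 + (2*p)/(13 + p))) = 1/(p + 1/(-9 + 2*p/(13 + p))))
(n(67) + R)*(-30187 + 24918) = ((117 + 7*67)/(-13 + 7*67² + 116*67) + 10630)*(-30187 + 24918) = ((117 + 469)/(-13 + 7*4489 + 7772) + 10630)*(-5269) = (586/(-13 + 31423 + 7772) + 10630)*(-5269) = (586/39182 + 10630)*(-5269) = ((1/39182)*586 + 10630)*(-5269) = (293/19591 + 10630)*(-5269) = (208252623/19591)*(-5269) = -99753006417/1781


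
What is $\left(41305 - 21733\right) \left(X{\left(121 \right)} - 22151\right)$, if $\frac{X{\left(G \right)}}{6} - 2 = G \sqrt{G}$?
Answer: $-277002516$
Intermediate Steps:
$X{\left(G \right)} = 12 + 6 G^{\frac{3}{2}}$ ($X{\left(G \right)} = 12 + 6 G \sqrt{G} = 12 + 6 G^{\frac{3}{2}}$)
$\left(41305 - 21733\right) \left(X{\left(121 \right)} - 22151\right) = \left(41305 - 21733\right) \left(\left(12 + 6 \cdot 121^{\frac{3}{2}}\right) - 22151\right) = 19572 \left(\left(12 + 6 \cdot 1331\right) - 22151\right) = 19572 \left(\left(12 + 7986\right) - 22151\right) = 19572 \left(7998 - 22151\right) = 19572 \left(-14153\right) = -277002516$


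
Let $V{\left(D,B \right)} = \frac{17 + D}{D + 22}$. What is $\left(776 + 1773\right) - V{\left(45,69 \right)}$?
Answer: $\frac{170721}{67} \approx 2548.1$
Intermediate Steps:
$V{\left(D,B \right)} = \frac{17 + D}{22 + D}$
$\left(776 + 1773\right) - V{\left(45,69 \right)} = \left(776 + 1773\right) - \frac{17 + 45}{22 + 45} = 2549 - \frac{1}{67} \cdot 62 = 2549 - \frac{62}{67} = \frac{170721}{67}$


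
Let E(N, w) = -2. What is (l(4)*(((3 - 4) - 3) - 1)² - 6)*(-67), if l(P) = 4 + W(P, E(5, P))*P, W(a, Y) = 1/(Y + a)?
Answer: -9648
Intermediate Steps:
l(P) = 4 + P/(-2 + P)
(l(4)*(((3 - 4) - 3) - 1)² - 6)*(-67) = (((-8 + 5*4)/(-2 + 4))*(((3 - 4) - 3) - 1)² - 6)*(-67) = (((-8 + 20)/2)*((-1 - 3) - 1)² - 6)*(-67) = (((½)*12)*(-4 - 1)² - 6)*(-67) = (6*(-5)² - 6)*(-67) = (6*25 - 6)*(-67) = (150 - 6)*(-67) = 144*(-67) = -9648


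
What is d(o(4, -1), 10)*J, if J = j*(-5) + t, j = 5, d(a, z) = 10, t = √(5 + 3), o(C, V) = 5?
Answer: -250 + 20*√2 ≈ -221.72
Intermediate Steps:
t = 2*√2 (t = √8 = 2*√2 ≈ 2.8284)
J = -25 + 2*√2 (J = 5*(-5) + 2*√2 = -25 + 2*√2 ≈ -22.172)
d(o(4, -1), 10)*J = 10*(-25 + 2*√2) = -250 + 20*√2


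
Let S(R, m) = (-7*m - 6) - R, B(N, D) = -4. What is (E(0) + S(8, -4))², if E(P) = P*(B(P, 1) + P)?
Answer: 196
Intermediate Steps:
E(P) = P*(-4 + P)
S(R, m) = -6 - R - 7*m (S(R, m) = (-6 - 7*m) - R = -6 - R - 7*m)
(E(0) + S(8, -4))² = (0*(-4 + 0) + (-6 - 1*8 - 7*(-4)))² = (0*(-4) + (-6 - 8 + 28))² = (0 + 14)² = 14² = 196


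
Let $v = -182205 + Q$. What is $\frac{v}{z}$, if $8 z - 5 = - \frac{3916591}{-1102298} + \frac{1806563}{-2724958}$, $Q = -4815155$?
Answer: $- \frac{7505324478915401120}{1481234622739} \approx -5.0669 \cdot 10^{6}$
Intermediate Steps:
$z = \frac{1481234622739}{1501857876742}$ ($z = \frac{5}{8} + \frac{- \frac{3916591}{-1102298} + \frac{1806563}{-2724958}}{8} = \frac{5}{8} + \frac{\left(-3916591\right) \left(- \frac{1}{1102298}\right) + 1806563 \left(- \frac{1}{2724958}\right)}{8} = \frac{5}{8} + \frac{\frac{3916591}{1102298} - \frac{1806563}{2724958}}{8} = \frac{5}{8} + \frac{1}{8} \cdot \frac{2170293799101}{750928938371} = \frac{5}{8} + \frac{2170293799101}{6007431506968} = \frac{1481234622739}{1501857876742} \approx 0.98627$)
$v = -4997360$ ($v = -182205 - 4815155 = -4997360$)
$\frac{v}{z} = - \frac{4997360}{\frac{1481234622739}{1501857876742}} = \left(-4997360\right) \frac{1501857876742}{1481234622739} = - \frac{7505324478915401120}{1481234622739}$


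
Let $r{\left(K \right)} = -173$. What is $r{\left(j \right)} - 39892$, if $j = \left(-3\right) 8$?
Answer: $-40065$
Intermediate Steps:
$j = -24$
$r{\left(j \right)} - 39892 = -173 - 39892 = -40065$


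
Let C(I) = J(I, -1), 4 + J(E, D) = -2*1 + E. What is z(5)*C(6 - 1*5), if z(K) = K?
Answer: -25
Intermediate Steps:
J(E, D) = -6 + E (J(E, D) = -4 + (-2*1 + E) = -4 + (-2 + E) = -6 + E)
C(I) = -6 + I
z(5)*C(6 - 1*5) = 5*(-6 + (6 - 1*5)) = 5*(-6 + (6 - 5)) = 5*(-6 + 1) = 5*(-5) = -25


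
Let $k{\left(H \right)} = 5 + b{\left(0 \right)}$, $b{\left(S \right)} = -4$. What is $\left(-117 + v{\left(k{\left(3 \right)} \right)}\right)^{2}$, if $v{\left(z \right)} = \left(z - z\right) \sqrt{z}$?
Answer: $13689$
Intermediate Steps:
$k{\left(H \right)} = 1$ ($k{\left(H \right)} = 5 - 4 = 1$)
$v{\left(z \right)} = 0$ ($v{\left(z \right)} = 0 \sqrt{z} = 0$)
$\left(-117 + v{\left(k{\left(3 \right)} \right)}\right)^{2} = \left(-117 + 0\right)^{2} = \left(-117\right)^{2} = 13689$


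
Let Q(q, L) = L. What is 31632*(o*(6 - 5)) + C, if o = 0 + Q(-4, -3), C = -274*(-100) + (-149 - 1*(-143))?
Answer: -67502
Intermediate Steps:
C = 27394 (C = 27400 + (-149 + 143) = 27400 - 6 = 27394)
o = -3 (o = 0 - 3 = -3)
31632*(o*(6 - 5)) + C = 31632*(-3*(6 - 5)) + 27394 = 31632*(-3*1) + 27394 = 31632*(-3) + 27394 = -94896 + 27394 = -67502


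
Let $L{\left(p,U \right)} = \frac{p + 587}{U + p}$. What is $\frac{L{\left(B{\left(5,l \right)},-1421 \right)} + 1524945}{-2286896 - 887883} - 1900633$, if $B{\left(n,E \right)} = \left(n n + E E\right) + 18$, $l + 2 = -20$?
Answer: $- \frac{2697238793242687}{1419126213} \approx -1.9006 \cdot 10^{6}$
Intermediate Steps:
$l = -22$ ($l = -2 - 20 = -22$)
$B{\left(n,E \right)} = 18 + E^{2} + n^{2}$ ($B{\left(n,E \right)} = \left(n^{2} + E^{2}\right) + 18 = \left(E^{2} + n^{2}\right) + 18 = 18 + E^{2} + n^{2}$)
$L{\left(p,U \right)} = \frac{587 + p}{U + p}$
$\frac{L{\left(B{\left(5,l \right)},-1421 \right)} + 1524945}{-2286896 - 887883} - 1900633 = \frac{\frac{587 + \left(18 + \left(-22\right)^{2} + 5^{2}\right)}{-1421 + \left(18 + \left(-22\right)^{2} + 5^{2}\right)} + 1524945}{-2286896 - 887883} - 1900633 = \frac{\frac{587 + \left(18 + 484 + 25\right)}{-1421 + \left(18 + 484 + 25\right)} + 1524945}{-3174779} - 1900633 = \left(\frac{587 + 527}{-1421 + 527} + 1524945\right) \left(- \frac{1}{3174779}\right) - 1900633 = \left(\frac{1}{-894} \cdot 1114 + 1524945\right) \left(- \frac{1}{3174779}\right) - 1900633 = \left(\left(- \frac{1}{894}\right) 1114 + 1524945\right) \left(- \frac{1}{3174779}\right) - 1900633 = \left(- \frac{557}{447} + 1524945\right) \left(- \frac{1}{3174779}\right) - 1900633 = \frac{681649858}{447} \left(- \frac{1}{3174779}\right) - 1900633 = - \frac{681649858}{1419126213} - 1900633 = - \frac{2697238793242687}{1419126213}$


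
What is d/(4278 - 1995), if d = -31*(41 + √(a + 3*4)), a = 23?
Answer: -1271/2283 - 31*√35/2283 ≈ -0.63706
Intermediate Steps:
d = -1271 - 31*√35 (d = -31*(41 + √(23 + 3*4)) = -31*(41 + √(23 + 12)) = -31*(41 + √35) = -1271 - 31*√35 ≈ -1454.4)
d/(4278 - 1995) = (-1271 - 31*√35)/(4278 - 1995) = (-1271 - 31*√35)/2283 = (-1271 - 31*√35)*(1/2283) = -1271/2283 - 31*√35/2283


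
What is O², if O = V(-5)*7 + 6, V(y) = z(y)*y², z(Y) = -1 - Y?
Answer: 498436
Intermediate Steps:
V(y) = y²*(-1 - y) (V(y) = (-1 - y)*y² = y²*(-1 - y))
O = 706 (O = ((-5)²*(-1 - 1*(-5)))*7 + 6 = (25*(-1 + 5))*7 + 6 = (25*4)*7 + 6 = 100*7 + 6 = 700 + 6 = 706)
O² = 706² = 498436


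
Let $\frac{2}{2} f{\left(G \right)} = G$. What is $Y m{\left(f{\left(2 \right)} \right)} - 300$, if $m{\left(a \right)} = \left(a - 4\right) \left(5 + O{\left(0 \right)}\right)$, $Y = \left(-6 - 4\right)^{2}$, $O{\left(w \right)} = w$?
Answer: $-1300$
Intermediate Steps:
$f{\left(G \right)} = G$
$Y = 100$ ($Y = \left(-6 - 4\right)^{2} = \left(-10\right)^{2} = 100$)
$m{\left(a \right)} = -20 + 5 a$ ($m{\left(a \right)} = \left(a - 4\right) \left(5 + 0\right) = \left(-4 + a\right) 5 = -20 + 5 a$)
$Y m{\left(f{\left(2 \right)} \right)} - 300 = 100 \left(-20 + 5 \cdot 2\right) - 300 = 100 \left(-20 + 10\right) - 300 = 100 \left(-10\right) - 300 = -1000 - 300 = -1300$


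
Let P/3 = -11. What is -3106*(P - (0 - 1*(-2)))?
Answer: 108710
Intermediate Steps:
P = -33 (P = 3*(-11) = -33)
-3106*(P - (0 - 1*(-2))) = -3106*(-33 - (0 - 1*(-2))) = -3106*(-33 - (0 + 2)) = -3106*(-33 - 1*2) = -3106*(-33 - 2) = -3106*(-35) = 108710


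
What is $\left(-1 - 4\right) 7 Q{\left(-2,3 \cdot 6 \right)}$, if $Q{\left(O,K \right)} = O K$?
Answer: $1260$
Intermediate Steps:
$Q{\left(O,K \right)} = K O$
$\left(-1 - 4\right) 7 Q{\left(-2,3 \cdot 6 \right)} = \left(-1 - 4\right) 7 \cdot 3 \cdot 6 \left(-2\right) = \left(-5\right) 7 \cdot 18 \left(-2\right) = \left(-35\right) \left(-36\right) = 1260$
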